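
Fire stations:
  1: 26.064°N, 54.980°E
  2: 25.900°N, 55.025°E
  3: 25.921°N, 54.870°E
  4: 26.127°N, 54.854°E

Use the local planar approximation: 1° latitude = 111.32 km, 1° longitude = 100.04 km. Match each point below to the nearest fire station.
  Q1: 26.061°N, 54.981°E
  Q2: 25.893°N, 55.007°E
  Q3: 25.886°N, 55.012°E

Q1→1; Q2→2; Q3→2

Q1 at 26.061°N, 54.981°E:
  1: 0.349 km
  2: 18.455 km
  3: 19.136 km
  4: 14.676 km
  → nearest: 1 (0.349 km)
Q2 at 25.893°N, 55.007°E:
  1: 19.226 km
  2: 1.962 km
  3: 14.055 km
  4: 30.213 km
  → nearest: 2 (1.962 km)
Q3 at 25.886°N, 55.012°E:
  1: 20.072 km
  2: 2.030 km
  3: 14.730 km
  4: 31.138 km
  → nearest: 2 (2.030 km)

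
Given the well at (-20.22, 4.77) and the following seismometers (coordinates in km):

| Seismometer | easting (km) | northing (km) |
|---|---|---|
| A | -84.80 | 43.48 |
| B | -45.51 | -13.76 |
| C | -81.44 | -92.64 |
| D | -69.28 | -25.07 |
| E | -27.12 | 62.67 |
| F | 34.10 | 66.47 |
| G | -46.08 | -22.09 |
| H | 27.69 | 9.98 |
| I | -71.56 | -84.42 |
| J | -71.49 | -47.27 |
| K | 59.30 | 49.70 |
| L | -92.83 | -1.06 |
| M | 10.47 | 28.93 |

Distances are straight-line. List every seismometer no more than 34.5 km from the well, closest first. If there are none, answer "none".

Distances from (-20.22, 4.77):
A: √((-64.58)² + (38.71)²) = √(4170.5764 + 1498.4641) = 75.29 km
B: √((-25.29)² + (-18.53)²) = √(639.5841 + 343.3609) = 31.35 km
C: √((-61.22)² + (-97.41)²) = √(3747.8884 + 9488.7081) = 115.05 km
D: √((-49.06)² + (-29.84)²) = √(2406.8836 + 890.4256) = 57.42 km
E: √((-6.90)² + (57.90)²) = √(47.6100 + 3352.4100) = 58.31 km
F: √((54.32)² + (61.70)²) = √(2950.6624 + 3806.8900) = 82.20 km
G: √((-25.86)² + (-26.86)²) = √(668.7396 + 721.4596) = 37.29 km
H: √((47.91)² + (5.21)²) = √(2295.3681 + 27.1441) = 48.19 km
I: √((-51.34)² + (-89.19)²) = √(2635.7956 + 7954.8561) = 102.91 km
J: √((-51.27)² + (-52.04)²) = √(2628.6129 + 2708.1616) = 73.05 km
K: √((79.52)² + (44.93)²) = √(6323.4304 + 2018.7049) = 91.34 km
L: √((-72.61)² + (-5.83)²) = √(5272.2121 + 33.9889) = 72.84 km
M: √((30.69)² + (24.16)²) = √(941.8761 + 583.7056) = 39.06 km
Threshold 34.5 km: B (31.35 km) is within range.

B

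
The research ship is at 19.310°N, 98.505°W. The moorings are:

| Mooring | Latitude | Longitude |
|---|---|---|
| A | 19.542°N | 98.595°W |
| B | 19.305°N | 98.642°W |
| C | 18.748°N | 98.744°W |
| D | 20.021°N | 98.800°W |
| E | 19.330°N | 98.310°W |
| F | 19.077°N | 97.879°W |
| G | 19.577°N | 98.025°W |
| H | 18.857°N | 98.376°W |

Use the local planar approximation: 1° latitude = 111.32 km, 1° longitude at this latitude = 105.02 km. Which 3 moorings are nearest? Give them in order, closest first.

B, E, A

Distances from 19.310°N, 98.505°W:
A: 27.501 km
B: 14.399 km
C: 67.409 km
D: 84.996 km
E: 20.600 km
F: 70.674 km
G: 58.520 km
H: 52.216 km
Sorted: B (14.399 km) < E (20.600 km) < A (27.501 km) < H (52.216 km) < G (58.520 km) < …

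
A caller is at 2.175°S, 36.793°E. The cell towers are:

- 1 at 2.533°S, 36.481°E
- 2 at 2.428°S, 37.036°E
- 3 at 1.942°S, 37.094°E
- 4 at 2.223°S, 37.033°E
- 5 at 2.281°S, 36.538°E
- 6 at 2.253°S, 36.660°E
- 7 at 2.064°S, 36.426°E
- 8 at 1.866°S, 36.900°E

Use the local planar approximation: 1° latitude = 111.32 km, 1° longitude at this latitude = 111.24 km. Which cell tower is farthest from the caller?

1

Distances from 2.175°S, 36.793°E:
1: √((-0.358·111.32)² + (-0.312·111.24)²) = √(1588.22654 + 1204.56752) = 52.847 km
2: √((-0.253·111.32)² + (0.243·111.24)²) = √(793.20864 + 730.69226) = 39.037 km
3: √((0.233·111.32)² + (0.301·111.24)²) = √(672.75702 + 1121.12736) = 42.354 km
4: √((-0.048·111.32)² + (0.240·111.24)²) = √(28.55150 + 712.76185) = 27.227 km
5: √((-0.106·111.32)² + (-0.255·111.24)²) = √(139.23811 + 804.64130) = 30.723 km
6: √((-0.078·111.32)² + (-0.133·111.24)²) = √(75.39379 + 218.88966) = 17.155 km
7: √((0.111·111.32)² + (-0.367·111.24)²) = √(152.68359 + 1666.68716) = 42.654 km
8: √((0.309·111.32)² + (0.107·111.24)²) = √(1183.21415 + 141.67379) = 36.399 km
Maximum: 1 at 52.847 km.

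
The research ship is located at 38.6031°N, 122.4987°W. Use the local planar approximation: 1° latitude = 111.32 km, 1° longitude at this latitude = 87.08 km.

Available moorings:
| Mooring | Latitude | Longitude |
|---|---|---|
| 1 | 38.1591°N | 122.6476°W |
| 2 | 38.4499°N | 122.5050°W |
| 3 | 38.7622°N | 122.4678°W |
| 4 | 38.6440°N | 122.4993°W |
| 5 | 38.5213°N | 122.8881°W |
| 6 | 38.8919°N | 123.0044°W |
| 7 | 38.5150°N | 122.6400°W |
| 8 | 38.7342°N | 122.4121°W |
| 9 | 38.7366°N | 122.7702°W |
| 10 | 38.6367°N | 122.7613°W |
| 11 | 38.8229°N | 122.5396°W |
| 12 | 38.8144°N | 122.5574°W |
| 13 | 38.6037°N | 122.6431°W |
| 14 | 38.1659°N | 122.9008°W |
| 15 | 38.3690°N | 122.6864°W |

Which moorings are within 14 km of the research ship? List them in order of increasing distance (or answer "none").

4, 13

Distances from 38.6031°N, 122.4987°W:
1: 51.0985 km
2: 17.0630 km
3: 17.9142 km
4: 4.5533 km
5: 35.1103 km
6: 54.5231 km
7: 15.7347 km
8: 16.4273 km
9: 27.9251 km
10: 23.1711 km
11: 24.7260 km
12: 24.0709 km
13: 12.5745 km
14: 59.9560 km
15: 30.7617 km
Threshold 14 km: 4 (4.5533 km), 13 (12.5745 km) are within range.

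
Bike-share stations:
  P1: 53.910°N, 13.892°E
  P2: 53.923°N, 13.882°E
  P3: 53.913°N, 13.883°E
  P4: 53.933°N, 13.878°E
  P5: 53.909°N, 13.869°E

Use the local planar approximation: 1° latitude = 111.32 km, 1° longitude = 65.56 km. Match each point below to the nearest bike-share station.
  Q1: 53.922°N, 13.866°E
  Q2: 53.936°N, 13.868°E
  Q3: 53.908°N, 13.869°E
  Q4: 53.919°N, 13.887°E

Q1→P2; Q2→P4; Q3→P5; Q4→P2

Q1 at 53.922°N, 13.866°E:
  P1: 2.166 km
  P2: 1.055 km
  P3: 1.499 km
  P4: 1.455 km
  P5: 1.460 km
  → nearest: P2 (1.055 km)
Q2 at 53.936°N, 13.868°E:
  P1: 3.294 km
  P2: 1.714 km
  P3: 2.743 km
  P4: 0.736 km
  P5: 3.006 km
  → nearest: P4 (0.736 km)
Q3 at 53.908°N, 13.869°E:
  P1: 1.524 km
  P2: 1.875 km
  P3: 1.073 km
  P4: 2.845 km
  P5: 0.111 km
  → nearest: P5 (0.111 km)
Q4 at 53.919°N, 13.887°E:
  P1: 1.054 km
  P2: 0.553 km
  P3: 0.718 km
  P4: 1.666 km
  P5: 1.622 km
  → nearest: P2 (0.553 km)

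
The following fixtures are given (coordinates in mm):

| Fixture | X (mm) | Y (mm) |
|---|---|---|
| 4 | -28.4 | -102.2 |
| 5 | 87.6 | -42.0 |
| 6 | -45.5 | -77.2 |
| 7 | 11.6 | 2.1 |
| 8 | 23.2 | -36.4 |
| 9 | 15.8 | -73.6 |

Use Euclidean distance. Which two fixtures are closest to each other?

4 and 6

Pairwise distances:
4–5: 130.7 mm
4–6: 30.3 mm
4–7: 111.7 mm
4–8: 83.6 mm
4–9: 52.6 mm
5–6: 137.7 mm
5–7: 87.9 mm
5–8: 64.6 mm
5–9: 78.4 mm
6–7: 97.7 mm
6–8: 79.9 mm
6–9: 61.4 mm
7–8: 40.2 mm
7–9: 75.8 mm
8–9: 37.9 mm
Closest pair: 4–6 at 30.3 mm.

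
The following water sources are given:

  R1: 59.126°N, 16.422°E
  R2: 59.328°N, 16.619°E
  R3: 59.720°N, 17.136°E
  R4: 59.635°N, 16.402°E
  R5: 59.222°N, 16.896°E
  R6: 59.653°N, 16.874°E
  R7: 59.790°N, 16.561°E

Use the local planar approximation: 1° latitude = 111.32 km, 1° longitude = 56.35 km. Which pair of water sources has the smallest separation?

R3 and R6

Pairwise distances:
R1–R2: √((0.202·111.32)² + (0.197·56.35)²) = √(505.64898 + 123.23109) = 25.077 km
R1–R3: √((0.594·111.32)² + (0.714·56.35)²) = √(4372.39396 + 1618.76671) = 77.403 km
R1–R4: √((0.509·111.32)² + (-0.020·56.35)²) = √(3210.56865 + 1.27013) = 56.673 km
R1–R5: √((0.096·111.32)² + (0.474·56.35)²) = √(114.20598 + 713.41876) = 28.768 km
R1–R6: √((0.527·111.32)² + (0.452·56.35)²) = √(3441.65732 + 648.73109) = 63.956 km
R1–R7: √((0.664·111.32)² + (0.139·56.35)²) = √(5463.64602 + 61.35041) = 74.330 km
R2–R3: √((0.392·111.32)² + (0.517·56.35)²) = √(1904.22617 + 848.72878) = 52.469 km
R2–R4: √((0.307·111.32)² + (-0.217·56.35)²) = √(1167.94703 + 149.52276) = 36.297 km
R2–R5: √((-0.106·111.32)² + (0.277·56.35)²) = √(139.23811 + 243.63932) = 19.567 km
R2–R6: √((0.325·111.32)² + (0.255·56.35)²) = √(1308.92004 + 206.47535) = 38.928 km
R2–R7: √((0.462·111.32)² + (-0.058·56.35)²) = √(2645.02844 + 10.68178) = 51.534 km
R3–R4: √((-0.085·111.32)² + (-0.734·56.35)²) = √(89.53323 + 1710.72405) = 42.429 km
R3–R5: √((-0.498·111.32)² + (-0.240·56.35)²) = √(3073.30088 + 182.89858) = 57.063 km
R3–R6: √((-0.067·111.32)² + (-0.262·56.35)²) = √(55.62833 + 217.96684) = 16.541 km
R3–R7: √((0.070·111.32)² + (-0.575·56.35)²) = √(60.72150 + 1049.84100) = 33.325 km
R4–R5: √((-0.413·111.32)² + (0.494·56.35)²) = √(2113.71534 + 774.89300) = 53.746 km
R4–R6: √((0.018·111.32)² + (0.472·56.35)²) = √(4.01505 + 707.41105) = 26.673 km
R4–R7: √((0.155·111.32)² + (0.159·56.35)²) = √(297.72122 + 80.27533) = 19.442 km
R5–R6: √((0.431·111.32)² + (-0.022·56.35)²) = √(2301.97676 + 1.53686) = 47.995 km
R5–R7: √((0.568·111.32)² + (-0.335·56.35)²) = √(3998.00255 + 356.35057) = 65.988 km
R6–R7: √((0.137·111.32)² + (-0.313·56.35)²) = √(232.58812 + 311.08317) = 23.317 km
Closest pair: R3–R6 at 16.541 km.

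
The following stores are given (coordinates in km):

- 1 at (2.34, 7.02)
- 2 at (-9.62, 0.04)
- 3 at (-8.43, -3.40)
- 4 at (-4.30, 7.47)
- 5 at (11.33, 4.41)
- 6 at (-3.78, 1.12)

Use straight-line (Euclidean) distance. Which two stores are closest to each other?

2 and 3

Pairwise distances:
2–3: √((1.19)² + (-3.44)²) = √(1.4161 + 11.8336) = 3.64 km
2–6: √((5.84)² + (1.08)²) = √(34.1056 + 1.1664) = 5.94 km
4–6: √((0.52)² + (-6.35)²) = √(0.2704 + 40.3225) = 6.37 km
3–6: √((4.65)² + (4.52)²) = √(21.6225 + 20.4304) = 6.48 km
1–4: √((-6.64)² + (0.45)²) = √(44.0896 + 0.2025) = 6.66 km
1–6: √((-6.12)² + (-5.90)²) = √(37.4544 + 34.8100) = 8.50 km
2–4: √((5.32)² + (7.43)²) = √(28.3024 + 55.2049) = 9.14 km
1–5: √((8.99)² + (-2.61)²) = √(80.8201 + 6.8121) = 9.36 km
3–4: √((4.13)² + (10.87)²) = √(17.0569 + 118.1569) = 11.63 km
1–2: √((-11.96)² + (-6.98)²) = √(143.0416 + 48.7204) = 13.85 km
1–3: √((-10.77)² + (-10.42)²) = √(115.9929 + 108.5764) = 14.99 km
5–6: √((-15.11)² + (-3.29)²) = √(228.3121 + 10.8241) = 15.46 km
4–5: √((15.63)² + (-3.06)²) = √(244.2969 + 9.3636) = 15.93 km
3–5: √((19.76)² + (7.81)²) = √(390.4576 + 60.9961) = 21.25 km
2–5: √((20.95)² + (4.37)²) = √(438.9025 + 19.0969) = 21.40 km
Closest pair: 2–3 at 3.64 km.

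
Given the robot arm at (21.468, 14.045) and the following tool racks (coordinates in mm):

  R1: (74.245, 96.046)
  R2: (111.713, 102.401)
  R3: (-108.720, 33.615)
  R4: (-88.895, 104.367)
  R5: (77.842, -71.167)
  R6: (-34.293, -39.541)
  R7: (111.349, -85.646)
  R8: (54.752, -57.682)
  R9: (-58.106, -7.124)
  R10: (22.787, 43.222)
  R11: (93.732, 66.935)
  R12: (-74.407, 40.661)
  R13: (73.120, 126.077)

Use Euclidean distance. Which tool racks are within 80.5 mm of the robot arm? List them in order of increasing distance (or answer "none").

Distances from (21.468, 14.045):
R1: √((52.777)² + (82.001)²) = √(2785.41173 + 6724.16400) = 97.517 mm
R2: √((90.245)² + (88.356)²) = √(8144.16002 + 7806.78274) = 126.297 mm
R3: √((-130.188)² + (19.570)²) = √(16948.91534 + 382.98490) = 131.651 mm
R4: √((-110.363)² + (90.322)²) = √(12179.99177 + 8158.06368) = 142.612 mm
R5: √((56.374)² + (-85.212)²) = √(3178.02788 + 7261.08494) = 102.172 mm
R6: √((-55.761)² + (-53.586)²) = √(3109.28912 + 2871.45940) = 77.335 mm
R7: √((89.881)² + (-99.691)²) = √(8078.59416 + 9938.29548) = 134.227 mm
R8: √((33.284)² + (-71.727)²) = √(1107.82466 + 5144.76253) = 79.073 mm
R9: √((-79.574)² + (-21.169)²) = √(6332.02148 + 448.12656) = 82.342 mm
R10: √((1.319)² + (29.177)²) = √(1.73976 + 851.29733) = 29.207 mm
R11: √((72.264)² + (52.890)²) = √(5222.08570 + 2797.35210) = 89.551 mm
R12: √((-95.875)² + (26.616)²) = √(9192.01562 + 708.41146) = 99.501 mm
R13: √((51.652)² + (112.032)²) = √(2667.92910 + 12551.16902) = 123.366 mm
Threshold 80.5 mm: R10 (29.207 mm), R6 (77.335 mm), R8 (79.073 mm) are within range.

R10, R6, R8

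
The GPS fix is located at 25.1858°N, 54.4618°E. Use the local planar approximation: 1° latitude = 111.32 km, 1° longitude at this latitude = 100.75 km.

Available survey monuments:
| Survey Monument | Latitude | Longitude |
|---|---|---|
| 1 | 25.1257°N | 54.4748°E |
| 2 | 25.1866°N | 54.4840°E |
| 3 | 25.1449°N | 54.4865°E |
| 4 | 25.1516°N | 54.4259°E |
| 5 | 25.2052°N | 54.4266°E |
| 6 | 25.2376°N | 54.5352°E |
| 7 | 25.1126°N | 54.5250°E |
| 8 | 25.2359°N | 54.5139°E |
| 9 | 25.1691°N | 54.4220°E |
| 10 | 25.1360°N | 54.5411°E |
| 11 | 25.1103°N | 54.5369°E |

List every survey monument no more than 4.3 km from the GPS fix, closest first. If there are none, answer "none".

Distances from 25.1858°N, 54.4618°E:
1: √((-0.0601·111.32)² + (0.0130·100.75)²) = √(44.760542 + 1.715445) = 6.8173 km
2: √((0.0008·111.32)² + (0.0222·100.75)²) = √(0.007931 + 5.002603) = 2.2384 km
3: √((-0.0409·111.32)² + (0.0247·100.75)²) = √(20.729700 + 6.192757) = 5.1887 km
4: √((-0.0342·111.32)² + (-0.0359·100.75)²) = √(14.494345 + 13.082146) = 5.2513 km
5: √((0.0194·111.32)² + (-0.0352·100.75)²) = √(4.663907 + 12.576953) = 4.1522 km
6: √((0.0518·111.32)² + (0.0734·100.75)²) = √(33.251092 + 54.686765) = 9.3775 km
7: √((-0.0732·111.32)² + (0.0632·100.75)²) = √(66.400073 + 40.543783) = 10.3414 km
8: √((0.0501·111.32)² + (0.0521·100.75)²) = √(31.104401 + 27.552788) = 7.6588 km
9: √((-0.0167·111.32)² + (-0.0398·100.75)²) = √(3.456045 + 16.078897) = 4.4198 km
10: √((-0.0498·111.32)² + (0.0793·100.75)²) = √(30.733009 + 63.831711) = 9.7244 km
11: √((-0.0755·111.32)² + (0.0751·100.75)²) = √(70.638310 + 57.249274) = 11.3087 km
Threshold 4.3 km: 2 (2.2384 km), 5 (4.1522 km) are within range.

2, 5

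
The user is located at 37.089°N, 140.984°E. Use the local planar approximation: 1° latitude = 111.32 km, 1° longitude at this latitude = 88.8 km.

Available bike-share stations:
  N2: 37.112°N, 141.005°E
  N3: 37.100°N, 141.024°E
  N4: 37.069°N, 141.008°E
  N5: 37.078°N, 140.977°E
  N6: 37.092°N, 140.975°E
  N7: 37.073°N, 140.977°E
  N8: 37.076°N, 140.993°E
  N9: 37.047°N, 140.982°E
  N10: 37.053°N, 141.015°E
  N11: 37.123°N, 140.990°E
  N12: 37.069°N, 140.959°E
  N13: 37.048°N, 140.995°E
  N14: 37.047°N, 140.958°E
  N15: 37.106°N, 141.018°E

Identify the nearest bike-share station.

N6

Distances from 37.089°N, 140.984°E:
N2: 3.167 km
N3: 3.757 km
N4: 3.082 km
N5: 1.373 km
N6: 0.866 km
N7: 1.886 km
N8: 1.653 km
N9: 4.679 km
N10: 4.862 km
N11: 3.822 km
N12: 3.144 km
N13: 4.667 km
N14: 5.214 km
N15: 3.563 km
Minimum: N6 at 0.866 km.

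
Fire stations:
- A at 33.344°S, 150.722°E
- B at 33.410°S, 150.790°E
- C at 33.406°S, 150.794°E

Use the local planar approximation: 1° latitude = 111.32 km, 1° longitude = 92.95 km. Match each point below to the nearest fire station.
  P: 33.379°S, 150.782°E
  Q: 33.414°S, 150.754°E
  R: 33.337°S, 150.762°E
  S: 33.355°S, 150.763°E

P→C; Q→B; R→A; S→A

P at 33.379°S, 150.782°E:
  A: 6.803 km
  B: 3.530 km
  C: 3.206 km
  → nearest: C (3.206 km)
Q at 33.414°S, 150.754°E:
  A: 8.341 km
  B: 3.376 km
  C: 3.823 km
  → nearest: B (3.376 km)
R at 33.337°S, 150.762°E:
  A: 3.799 km
  B: 8.533 km
  C: 8.237 km
  → nearest: A (3.799 km)
S at 33.355°S, 150.763°E:
  A: 4.003 km
  B: 6.617 km
  C: 6.367 km
  → nearest: A (4.003 km)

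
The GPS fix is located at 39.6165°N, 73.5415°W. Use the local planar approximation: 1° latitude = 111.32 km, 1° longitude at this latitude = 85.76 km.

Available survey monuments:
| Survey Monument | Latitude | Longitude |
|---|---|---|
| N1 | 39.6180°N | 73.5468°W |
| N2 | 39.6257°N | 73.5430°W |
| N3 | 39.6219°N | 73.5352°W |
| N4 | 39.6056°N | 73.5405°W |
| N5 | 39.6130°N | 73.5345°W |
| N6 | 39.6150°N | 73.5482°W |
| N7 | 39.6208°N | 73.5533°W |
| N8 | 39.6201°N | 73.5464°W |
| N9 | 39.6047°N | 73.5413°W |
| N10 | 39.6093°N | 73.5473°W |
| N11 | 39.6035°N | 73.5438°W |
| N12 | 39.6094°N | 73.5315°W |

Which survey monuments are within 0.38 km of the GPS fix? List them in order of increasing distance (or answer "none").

Distances from 39.6165°N, 73.5415°W:
N1: √((0.0015·111.32)² + (-0.0053·85.76)²) = √(0.027882 + 0.206596) = 0.4842 km
N2: √((0.0092·111.32)² + (-0.0015·85.76)²) = √(1.048871 + 0.016548) = 1.0322 km
N3: √((0.0054·111.32)² + (0.0063·85.76)²) = √(0.361355 + 0.291911) = 0.8082 km
N4: √((-0.0109·111.32)² + (0.0010·85.76)²) = √(1.472310 + 0.007355) = 1.2164 km
N5: √((-0.0035·111.32)² + (0.0070·85.76)²) = √(0.151804 + 0.360384) = 0.7157 km
N6: √((-0.0015·111.32)² + (-0.0067·85.76)²) = √(0.027882 + 0.330156) = 0.5984 km
N7: √((0.0043·111.32)² + (-0.0118·85.76)²) = √(0.229131 + 1.024079) = 1.1195 km
N8: √((0.0036·111.32)² + (-0.0049·85.76)²) = √(0.160602 + 0.176588) = 0.5807 km
N9: √((-0.0118·111.32)² + (0.0002·85.76)²) = √(1.725482 + 0.000294) = 1.3137 km
N10: √((-0.0072·111.32)² + (-0.0058·85.76)²) = √(0.642409 + 0.247415) = 0.9433 km
N11: √((-0.0130·111.32)² + (-0.0023·85.76)²) = √(2.094272 + 0.038907) = 1.4605 km
N12: √((-0.0071·111.32)² + (0.0100·85.76)²) = √(0.624688 + 0.735478) = 1.1663 km
Threshold 0.38 km: none within range.

none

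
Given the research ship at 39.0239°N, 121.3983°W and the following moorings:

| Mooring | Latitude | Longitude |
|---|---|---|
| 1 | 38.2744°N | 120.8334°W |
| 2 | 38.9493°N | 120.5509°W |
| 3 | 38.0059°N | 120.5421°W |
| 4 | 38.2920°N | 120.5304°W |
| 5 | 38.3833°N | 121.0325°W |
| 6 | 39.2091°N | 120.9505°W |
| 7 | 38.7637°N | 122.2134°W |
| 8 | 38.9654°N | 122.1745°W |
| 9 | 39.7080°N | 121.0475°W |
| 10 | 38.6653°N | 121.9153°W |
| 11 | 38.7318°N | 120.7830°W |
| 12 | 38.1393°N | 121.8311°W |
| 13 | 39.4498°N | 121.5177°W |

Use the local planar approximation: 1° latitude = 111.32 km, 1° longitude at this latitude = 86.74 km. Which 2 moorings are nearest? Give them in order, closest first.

Distances from 39.0239°N, 121.3983°W:
1: √((-0.7495·111.32)² + (0.5649·86.74)²) = √(6961.289091 + 2400.943748) = 96.7586 km
2: √((-0.0746·111.32)² + (0.8474·86.74)²) = √(68.964255 + 5402.760984) = 73.9711 km
3: √((-1.0180·111.32)² + (0.8562·86.74)²) = √(12842.274581 + 5515.555800) = 135.4911 km
4: √((-0.7319·111.32)² + (0.8679·86.74)²) = √(6638.193224 + 5667.326224) = 110.9302 km
5: √((-0.6406·111.32)² + (0.3658·86.74)²) = √(5085.343154 + 1006.760663) = 78.0519 km
6: √((0.1852·111.32)² + (0.4478·86.74)²) = √(425.038588 + 1508.714326) = 43.9745 km
7: √((-0.2602·111.32)² + (-0.8151·86.74)²) = √(838.998105 + 4998.740847) = 76.4051 km
8: √((-0.0585·111.32)² + (-0.7762·86.74)²) = √(42.409009 + 4533.004106) = 67.6418 km
9: √((0.6841·111.32)² + (0.3508·86.74)²) = √(5799.433544 + 925.887040) = 82.0081 km
10: √((-0.3586·111.32)² + (-0.5170·86.74)²) = √(1593.554664 + 2011.036355) = 60.0382 km
11: √((-0.2921·111.32)² + (0.6153·86.74)²) = √(1057.327455 + 2848.476664) = 62.4964 km
12: √((-0.8846·111.32)² + (-0.4328·86.74)²) = √(9697.064077 + 1409.332087) = 105.3869 km
13: √((0.4259·111.32)² + (-0.1194·86.74)²) = √(2247.820748 + 107.262395) = 48.5292 km
Sorted: 6 (43.9745 km) < 13 (48.5292 km) < 10 (60.0382 km) < 11 (62.4964 km) < …

6, 13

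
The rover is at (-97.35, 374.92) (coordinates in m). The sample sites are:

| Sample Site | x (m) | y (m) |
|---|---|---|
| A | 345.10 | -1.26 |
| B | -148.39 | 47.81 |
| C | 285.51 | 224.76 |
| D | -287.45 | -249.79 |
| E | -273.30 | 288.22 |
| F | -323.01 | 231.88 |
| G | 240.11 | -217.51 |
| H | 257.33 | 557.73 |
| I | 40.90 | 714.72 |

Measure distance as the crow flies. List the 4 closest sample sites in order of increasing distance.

Distances from (-97.35, 374.92):
A: 580.75 m
B: 331.07 m
C: 411.25 m
D: 652.99 m
E: 196.15 m
F: 267.18 m
G: 681.80 m
H: 399.02 m
I: 366.85 m
Sorted: E (196.15 m) < F (267.18 m) < B (331.07 m) < I (366.85 m) < H (399.02 m) < C (411.25 m) < …

E, F, B, I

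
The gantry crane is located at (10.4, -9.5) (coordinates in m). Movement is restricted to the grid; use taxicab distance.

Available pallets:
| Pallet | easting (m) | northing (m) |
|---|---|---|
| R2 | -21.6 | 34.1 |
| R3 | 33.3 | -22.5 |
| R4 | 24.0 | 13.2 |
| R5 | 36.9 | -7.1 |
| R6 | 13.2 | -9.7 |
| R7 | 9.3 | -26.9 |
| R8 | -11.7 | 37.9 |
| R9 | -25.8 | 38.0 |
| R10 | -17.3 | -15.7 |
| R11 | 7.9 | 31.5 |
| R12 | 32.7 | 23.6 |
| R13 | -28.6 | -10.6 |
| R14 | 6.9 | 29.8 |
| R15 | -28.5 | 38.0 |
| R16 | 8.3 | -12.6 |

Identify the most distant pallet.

R15

Distances from (10.4, -9.5):
R2: |-32.0| + |43.6| = 32.0 + 43.6 = 75.6 m
R3: |22.9| + |-13.0| = 22.9 + 13.0 = 35.9 m
R4: |13.6| + |22.7| = 13.6 + 22.7 = 36.3 m
R5: |26.5| + |2.4| = 26.5 + 2.4 = 28.9 m
R6: |2.8| + |-0.2| = 2.8 + 0.2 = 3.0 m
R7: |-1.1| + |-17.4| = 1.1 + 17.4 = 18.5 m
R8: |-22.1| + |47.4| = 22.1 + 47.4 = 69.5 m
R9: |-36.2| + |47.5| = 36.2 + 47.5 = 83.7 m
R10: |-27.7| + |-6.2| = 27.7 + 6.2 = 33.9 m
R11: |-2.5| + |41.0| = 2.5 + 41.0 = 43.5 m
R12: |22.3| + |33.1| = 22.3 + 33.1 = 55.4 m
R13: |-39.0| + |-1.1| = 39.0 + 1.1 = 40.1 m
R14: |-3.5| + |39.3| = 3.5 + 39.3 = 42.8 m
R15: |-38.9| + |47.5| = 38.9 + 47.5 = 86.4 m
R16: |-2.1| + |-3.1| = 2.1 + 3.1 = 5.2 m
Maximum: R15 at 86.4 m.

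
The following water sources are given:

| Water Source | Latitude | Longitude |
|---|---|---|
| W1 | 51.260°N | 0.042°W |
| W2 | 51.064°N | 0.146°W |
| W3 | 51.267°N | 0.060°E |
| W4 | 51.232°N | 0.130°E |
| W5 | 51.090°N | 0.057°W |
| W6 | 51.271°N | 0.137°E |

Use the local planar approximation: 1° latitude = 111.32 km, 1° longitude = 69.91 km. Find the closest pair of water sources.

W4 and W6

Pairwise distances:
W1–W2: √((-0.196·111.32)² + (-0.104·69.91)²) = √(476.05654 + 52.86221) = 22.998 km
W1–W3: √((0.007·111.32)² + (0.102·69.91)²) = √(0.60721 + 50.84859) = 7.173 km
W1–W4: √((-0.028·111.32)² + (0.172·69.91)²) = √(9.71544 + 144.58908) = 12.422 km
W1–W5: √((-0.170·111.32)² + (-0.015·69.91)²) = √(358.13292 + 1.09967) = 18.953 km
W1–W6: √((0.011·111.32)² + (0.179·69.91)²) = √(1.49945 + 156.59744) = 12.574 km
W2–W3: √((0.203·111.32)² + (0.206·69.91)²) = √(510.66780 + 207.40205) = 26.797 km
W2–W4: √((0.168·111.32)² + (0.276·69.91)²) = √(349.75583 + 372.30320) = 26.871 km
W2–W5: √((0.026·111.32)² + (0.089·69.91)²) = √(8.37709 + 38.71316) = 6.862 km
W2–W6: √((0.207·111.32)² + (0.283·69.91)²) = √(530.99091 + 391.42763) = 30.371 km
W3–W4: √((-0.035·111.32)² + (0.070·69.91)²) = √(15.18037 + 23.94830) = 6.255 km
W3–W5: √((-0.177·111.32)² + (-0.117·69.91)²) = √(388.23343 + 66.90373) = 21.334 km
W3–W6: √((0.004·111.32)² + (0.077·69.91)²) = √(0.19827 + 28.97744) = 5.401 km
W4–W5: √((-0.142·111.32)² + (-0.187·69.91)²) = √(249.87516 + 170.90777) = 20.513 km
W4–W6: √((0.039·111.32)² + (0.007·69.91)²) = √(18.84845 + 0.23948) = 4.369 km
W5–W6: √((0.181·111.32)² + (0.194·69.91)²) = √(405.97898 + 183.94249) = 24.288 km
Closest pair: W4–W6 at 4.369 km.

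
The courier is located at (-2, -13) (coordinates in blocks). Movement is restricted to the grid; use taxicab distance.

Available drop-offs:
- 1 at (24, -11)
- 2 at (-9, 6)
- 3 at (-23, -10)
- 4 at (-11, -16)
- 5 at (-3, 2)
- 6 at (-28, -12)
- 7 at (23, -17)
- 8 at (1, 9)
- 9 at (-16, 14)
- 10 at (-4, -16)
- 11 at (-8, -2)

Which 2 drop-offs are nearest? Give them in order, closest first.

10, 4

Distances from (-2, -13):
1: 28 blocks
2: 26 blocks
3: 24 blocks
4: 12 blocks
5: 16 blocks
6: 27 blocks
7: 29 blocks
8: 25 blocks
9: 41 blocks
10: 5 blocks
11: 17 blocks
Sorted: 10 (5 blocks) < 4 (12 blocks) < 5 (16 blocks) < 11 (17 blocks) < …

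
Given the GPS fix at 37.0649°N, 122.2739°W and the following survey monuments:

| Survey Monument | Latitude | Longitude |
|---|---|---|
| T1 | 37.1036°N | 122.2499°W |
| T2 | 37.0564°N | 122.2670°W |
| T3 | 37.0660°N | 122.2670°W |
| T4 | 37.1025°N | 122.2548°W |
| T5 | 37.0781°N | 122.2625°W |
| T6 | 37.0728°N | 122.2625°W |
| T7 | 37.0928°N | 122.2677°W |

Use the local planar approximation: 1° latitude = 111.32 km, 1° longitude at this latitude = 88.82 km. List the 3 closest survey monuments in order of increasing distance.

Distances from 37.0649°N, 122.2739°W:
T1: √((0.0387·111.32)² + (0.0240·88.82)²) = √(18.559588 + 4.544060) = 4.8066 km
T2: √((-0.0085·111.32)² + (0.0069·88.82)²) = √(0.895332 + 0.375595) = 1.1274 km
T3: √((0.0011·111.32)² + (0.0069·88.82)²) = √(0.014994 + 0.375595) = 0.6250 km
T4: √((0.0376·111.32)² + (0.0191·88.82)²) = √(17.519515 + 2.877983) = 4.5164 km
T5: √((0.0132·111.32)² + (0.0114·88.82)²) = √(2.159207 + 1.025253) = 1.7845 km
T6: √((0.0079·111.32)² + (0.0114·88.82)²) = √(0.773394 + 1.025253) = 1.3411 km
T7: √((0.0279·111.32)² + (0.0062·88.82)²) = √(9.646168 + 0.303253) = 3.1543 km
Sorted: T3 (0.6250 km) < T2 (1.1274 km) < T6 (1.3411 km) < T5 (1.7845 km) < T7 (3.1543 km) < …

T3, T2, T6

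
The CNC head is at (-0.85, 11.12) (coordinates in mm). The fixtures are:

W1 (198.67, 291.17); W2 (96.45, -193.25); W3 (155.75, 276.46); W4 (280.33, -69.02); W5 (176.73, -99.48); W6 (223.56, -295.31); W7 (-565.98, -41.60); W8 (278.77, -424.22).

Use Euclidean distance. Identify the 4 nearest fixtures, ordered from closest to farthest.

Distances from (-0.85, 11.12):
W1: √((199.52)² + (280.05)²) = √(39808.2304 + 78428.0025) = 343.85 mm
W2: √((97.30)² + (-204.37)²) = √(9467.2900 + 41767.0969) = 226.35 mm
W3: √((156.60)² + (265.34)²) = √(24523.5600 + 70405.3156) = 308.11 mm
W4: √((281.18)² + (-80.14)²) = √(79062.1924 + 6422.4196) = 292.38 mm
W5: √((177.58)² + (-110.60)²) = √(31534.6564 + 12232.3600) = 209.21 mm
W6: √((224.41)² + (-306.43)²) = √(50359.8481 + 93899.3449) = 379.81 mm
W7: √((-565.13)² + (-52.72)²) = √(319371.9169 + 2779.3984) = 567.58 mm
W8: √((279.62)² + (-435.34)²) = √(78187.3444 + 189520.9156) = 517.41 mm
Sorted: W5 (209.21 mm) < W2 (226.35 mm) < W4 (292.38 mm) < W3 (308.11 mm) < W1 (343.85 mm) < W6 (379.81 mm) < …

W5, W2, W4, W3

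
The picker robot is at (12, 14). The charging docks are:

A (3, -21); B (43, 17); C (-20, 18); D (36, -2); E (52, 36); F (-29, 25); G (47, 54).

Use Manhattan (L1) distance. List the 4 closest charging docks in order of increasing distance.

Distances from (12, 14):
A: 44
B: 34
C: 36
D: 40
E: 62
F: 52
G: 75
Sorted: B (34) < C (36) < D (40) < A (44) < F (52) < E (62) < …

B, C, D, A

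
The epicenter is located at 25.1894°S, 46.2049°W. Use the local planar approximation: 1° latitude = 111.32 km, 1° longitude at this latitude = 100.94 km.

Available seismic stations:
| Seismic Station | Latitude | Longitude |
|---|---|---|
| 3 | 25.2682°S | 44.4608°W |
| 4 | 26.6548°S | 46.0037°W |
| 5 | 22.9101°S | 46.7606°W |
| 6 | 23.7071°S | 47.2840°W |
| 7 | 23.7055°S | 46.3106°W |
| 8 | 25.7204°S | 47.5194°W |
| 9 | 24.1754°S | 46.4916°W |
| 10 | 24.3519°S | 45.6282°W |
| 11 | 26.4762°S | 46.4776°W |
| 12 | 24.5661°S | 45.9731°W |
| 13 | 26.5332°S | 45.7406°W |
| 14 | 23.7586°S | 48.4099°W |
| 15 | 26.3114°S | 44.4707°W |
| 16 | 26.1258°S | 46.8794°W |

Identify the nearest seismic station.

12

Distances from 25.1894°S, 46.2049°W:
3: √((-0.0788·111.32)² + (1.7441·100.94)²) = √(76.948265 + 30993.410254) = 176.2679 km
4: √((-1.4654·111.32)² + (0.2012·100.94)²) = √(26610.851396 + 412.460680) = 164.3877 km
5: √((2.2793·111.32)² + (-0.5557·100.94)²) = √(64379.763406 + 3146.352626) = 259.8579 km
6: √((1.4823·111.32)² + (-1.0791·100.94)²) = √(27228.179973 + 11864.514894) = 197.7187 km
7: √((1.4839·111.32)² + (-0.1057·100.94)²) = √(27286.992089 + 113.835200) = 165.5320 km
8: √((-0.5310·111.32)² + (-1.3145·100.94)²) = √(3494.100863 + 17605.476408) = 145.2569 km
9: √((1.0140·111.32)² + (-0.2867·100.94)²) = √(12741.551247 + 837.494544) = 116.5292 km
10: √((0.8375·111.32)² + (0.5767·100.94)²) = √(8691.926130 + 3388.648354) = 109.9117 km
11: √((-1.2868·111.32)² + (-0.2727·100.94)²) = √(20519.581536 + 757.699284) = 145.8673 km
12: √((0.6233·111.32)² + (0.2318·100.94)²) = √(4814.383136 + 547.461350) = 73.2246 km
13: √((-1.3438·111.32)² + (0.4643·100.94)²) = √(22377.711414 + 2196.463386) = 156.7615 km
14: √((1.4308·111.32)² + (-2.2050·100.94)²) = √(25369.053147 + 49538.606785) = 273.6926 km
15: √((-1.1220·111.32)² + (1.7342·100.94)²) = √(15600.269793 + 30642.554315) = 215.0414 km
16: √((-0.9364·111.32)² + (-0.6745·100.94)²) = √(10865.987607 + 4635.435141) = 124.5047 km
Minimum: 12 at 73.2246 km.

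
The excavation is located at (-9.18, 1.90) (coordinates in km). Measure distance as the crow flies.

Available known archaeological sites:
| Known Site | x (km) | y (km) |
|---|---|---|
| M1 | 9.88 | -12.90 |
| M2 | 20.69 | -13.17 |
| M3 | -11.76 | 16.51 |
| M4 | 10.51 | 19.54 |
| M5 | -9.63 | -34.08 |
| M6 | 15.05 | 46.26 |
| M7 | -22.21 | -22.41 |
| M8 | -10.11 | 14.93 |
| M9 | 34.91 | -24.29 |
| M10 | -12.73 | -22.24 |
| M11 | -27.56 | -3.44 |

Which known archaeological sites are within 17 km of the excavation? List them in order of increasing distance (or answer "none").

M8, M3

Distances from (-9.18, 1.90):
M1: √((19.06)² + (-14.80)²) = √(363.2836 + 219.0400) = 24.13 km
M2: √((29.87)² + (-15.07)²) = √(892.2169 + 227.1049) = 33.46 km
M3: √((-2.58)² + (14.61)²) = √(6.6564 + 213.4521) = 14.84 km
M4: √((19.69)² + (17.64)²) = √(387.6961 + 311.1696) = 26.44 km
M5: √((-0.45)² + (-35.98)²) = √(0.2025 + 1294.5604) = 35.98 km
M6: √((24.23)² + (44.36)²) = √(587.0929 + 1967.8096) = 50.55 km
M7: √((-13.03)² + (-24.31)²) = √(169.7809 + 590.9761) = 27.58 km
M8: √((-0.93)² + (13.03)²) = √(0.8649 + 169.7809) = 13.06 km
M9: √((44.09)² + (-26.19)²) = √(1943.9281 + 685.9161) = 51.28 km
M10: √((-3.55)² + (-24.14)²) = √(12.6025 + 582.7396) = 24.40 km
M11: √((-18.38)² + (-5.34)²) = √(337.8244 + 28.5156) = 19.14 km
Threshold 17 km: M8 (13.06 km), M3 (14.84 km) are within range.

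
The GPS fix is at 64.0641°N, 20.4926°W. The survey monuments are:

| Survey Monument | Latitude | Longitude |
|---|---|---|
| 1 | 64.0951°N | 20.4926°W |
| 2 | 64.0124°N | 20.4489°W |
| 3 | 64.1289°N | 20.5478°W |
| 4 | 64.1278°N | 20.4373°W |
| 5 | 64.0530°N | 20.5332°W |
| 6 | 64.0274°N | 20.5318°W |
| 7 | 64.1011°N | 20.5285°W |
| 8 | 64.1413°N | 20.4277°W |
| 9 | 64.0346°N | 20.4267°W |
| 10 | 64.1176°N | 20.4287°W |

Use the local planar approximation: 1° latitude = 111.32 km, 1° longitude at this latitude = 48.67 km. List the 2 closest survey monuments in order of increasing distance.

Distances from 64.0641°N, 20.4926°W:
1: √((0.0310·111.32)² + (0.0000·48.67)²) = √(11.908849 + 0.000000) = 3.4509 km
2: √((-0.0517·111.32)² + (0.0437·48.67)²) = √(33.122833 + 4.523614) = 6.1357 km
3: √((0.0648·111.32)² + (-0.0552·48.67)²) = √(52.035102 + 7.217734) = 7.6976 km
4: √((0.0637·111.32)² + (0.0553·48.67)²) = √(50.283472 + 7.243908) = 7.5847 km
5: √((-0.0111·111.32)² + (-0.0406·48.67)²) = √(1.526836 + 3.904584) = 2.3305 km
6: √((-0.0367·111.32)² + (-0.0392·48.67)²) = √(16.690853 + 3.639945) = 4.5090 km
7: √((0.0370·111.32)² + (-0.0359·48.67)²) = √(16.964843 + 3.052893) = 4.4741 km
8: √((0.0772·111.32)² + (0.0649·48.67)²) = √(73.855186 + 9.977278) = 9.1560 km
9: √((-0.0295·111.32)² + (0.0659·48.67)²) = √(10.784262 + 10.287113) = 4.5904 km
10: √((0.0535·111.32)² + (0.0639·48.67)²) = √(35.469410 + 9.672181) = 6.7187 km
Sorted: 5 (2.3305 km) < 1 (3.4509 km) < 7 (4.4741 km) < 6 (4.5090 km) < …

5, 1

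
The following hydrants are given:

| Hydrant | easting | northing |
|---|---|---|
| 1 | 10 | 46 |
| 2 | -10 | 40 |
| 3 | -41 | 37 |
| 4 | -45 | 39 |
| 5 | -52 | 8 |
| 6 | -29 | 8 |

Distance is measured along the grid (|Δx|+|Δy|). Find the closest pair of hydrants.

Pairwise distances:
1–2: 26
1–3: 60
1–4: 62
1–5: 100
1–6: 77
2–3: 34
2–4: 36
2–5: 74
2–6: 51
3–4: 6
3–5: 40
3–6: 41
4–5: 38
4–6: 47
5–6: 23
Closest pair: 3–4 at 6.

3 and 4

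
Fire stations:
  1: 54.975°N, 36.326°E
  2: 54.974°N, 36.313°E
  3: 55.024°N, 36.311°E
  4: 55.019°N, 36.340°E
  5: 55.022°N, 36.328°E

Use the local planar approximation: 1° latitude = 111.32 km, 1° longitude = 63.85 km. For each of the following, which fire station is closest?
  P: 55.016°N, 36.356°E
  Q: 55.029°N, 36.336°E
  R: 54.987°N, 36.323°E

P at 55.016°N, 36.356°E:
  1: 4.950 km
  2: 5.422 km
  3: 3.008 km
  4: 1.075 km
  5: 1.908 km
  → nearest: 4 (1.075 km)
Q at 55.029°N, 36.336°E:
  1: 6.045 km
  2: 6.296 km
  3: 1.691 km
  4: 1.142 km
  5: 0.932 km
  → nearest: 5 (0.932 km)
R at 54.987°N, 36.323°E:
  1: 1.350 km
  2: 1.582 km
  3: 4.189 km
  4: 3.724 km
  5: 3.909 km
  → nearest: 1 (1.350 km)

P→4; Q→5; R→1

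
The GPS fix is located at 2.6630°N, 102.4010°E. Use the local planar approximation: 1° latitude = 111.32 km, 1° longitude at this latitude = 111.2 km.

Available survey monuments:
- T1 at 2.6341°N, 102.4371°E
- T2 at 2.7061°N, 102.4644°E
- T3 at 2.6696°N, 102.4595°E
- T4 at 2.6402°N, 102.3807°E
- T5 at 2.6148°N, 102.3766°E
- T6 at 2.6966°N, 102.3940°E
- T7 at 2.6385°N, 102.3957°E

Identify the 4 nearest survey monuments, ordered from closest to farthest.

Distances from 2.6630°N, 102.4010°E:
T1: √((-0.0289·111.32)² + (0.0361·111.2)²) = √(10.350041 + 16.114765) = 5.1444 km
T2: √((0.0431·111.32)² + (0.0634·111.2)²) = √(23.019768 + 49.703628) = 8.5278 km
T3: √((0.0066·111.32)² + (0.0585·111.2)²) = √(0.539802 + 42.317627) = 6.5466 km
T4: √((-0.0228·111.32)² + (-0.0203·111.2)²) = √(6.441931 + 5.095674) = 3.3967 km
T5: √((-0.0482·111.32)² + (-0.0244·111.2)²) = √(28.789921 + 7.361888) = 6.0126 km
T6: √((0.0336·111.32)² + (-0.0070·111.2)²) = √(13.990233 + 0.605907) = 3.8205 km
T7: √((-0.0245·111.32)² + (-0.0053·111.2)²) = √(7.438383 + 0.347345) = 2.7903 km
Sorted: T7 (2.7903 km) < T4 (3.3967 km) < T6 (3.8205 km) < T1 (5.1444 km) < T5 (6.0126 km) < T3 (6.5466 km) < …

T7, T4, T6, T1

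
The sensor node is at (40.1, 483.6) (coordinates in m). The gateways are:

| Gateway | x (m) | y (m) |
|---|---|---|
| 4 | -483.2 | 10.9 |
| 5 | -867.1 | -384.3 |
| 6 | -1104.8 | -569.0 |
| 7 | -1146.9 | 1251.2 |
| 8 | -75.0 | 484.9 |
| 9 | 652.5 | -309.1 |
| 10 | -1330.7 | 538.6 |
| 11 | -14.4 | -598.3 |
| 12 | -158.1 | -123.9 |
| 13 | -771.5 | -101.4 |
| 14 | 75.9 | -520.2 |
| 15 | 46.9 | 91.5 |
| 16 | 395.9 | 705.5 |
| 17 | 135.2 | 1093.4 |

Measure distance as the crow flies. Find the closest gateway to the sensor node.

8

Distances from (40.1, 483.6):
4: √((-523.3)² + (-472.7)²) = √(273842.890 + 223445.290) = 705.2 m
5: √((-907.2)² + (-867.9)²) = √(823011.840 + 753250.410) = 1255.5 m
6: √((-1144.9)² + (-1052.6)²) = √(1310796.010 + 1107966.760) = 1555.2 m
7: √((-1187.0)² + (767.6)²) = √(1408969.000 + 589209.760) = 1413.6 m
8: √((-115.1)² + (1.3)²) = √(13248.010 + 1.690) = 115.1 m
9: √((612.4)² + (-792.7)²) = √(375033.760 + 628373.290) = 1001.7 m
10: √((-1370.8)² + (55.0)²) = √(1879092.640 + 3025.000) = 1371.9 m
11: √((-54.5)² + (-1081.9)²) = √(2970.250 + 1170507.610) = 1083.3 m
12: √((-198.2)² + (-607.5)²) = √(39283.240 + 369056.250) = 639.0 m
13: √((-811.6)² + (-585.0)²) = √(658694.560 + 342225.000) = 1000.5 m
14: √((35.8)² + (-1003.8)²) = √(1281.640 + 1007614.440) = 1004.4 m
15: √((6.8)² + (-392.1)²) = √(46.240 + 153742.410) = 392.2 m
16: √((355.8)² + (221.9)²) = √(126593.640 + 49239.610) = 419.3 m
17: √((95.1)² + (609.8)²) = √(9044.010 + 371856.040) = 617.2 m
Minimum: 8 at 115.1 m.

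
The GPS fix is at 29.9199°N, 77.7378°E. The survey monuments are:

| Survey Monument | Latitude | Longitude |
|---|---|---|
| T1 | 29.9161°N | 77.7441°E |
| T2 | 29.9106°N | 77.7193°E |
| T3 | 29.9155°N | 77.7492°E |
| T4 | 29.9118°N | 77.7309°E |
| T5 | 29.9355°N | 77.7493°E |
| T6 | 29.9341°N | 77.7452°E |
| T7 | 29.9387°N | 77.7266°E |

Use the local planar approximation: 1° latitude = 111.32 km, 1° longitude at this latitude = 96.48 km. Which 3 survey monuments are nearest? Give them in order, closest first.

Distances from 29.9199°N, 77.7378°E:
T1: √((-0.0038·111.32)² + (0.0063·96.48)²) = √(0.178943 + 0.369450) = 0.7405 km
T2: √((-0.0093·111.32)² + (-0.0185·96.48)²) = √(1.071796 + 3.185797) = 2.0634 km
T3: √((-0.0044·111.32)² + (0.0114·96.48)²) = √(0.239912 + 1.209718) = 1.2040 km
T4: √((-0.0081·111.32)² + (-0.0069·96.48)²) = √(0.813048 + 0.443172) = 1.1208 km
T5: √((0.0156·111.32)² + (0.0115·96.48)²) = √(3.015752 + 1.231035) = 2.0608 km
T6: √((0.0142·111.32)² + (0.0074·96.48)²) = √(2.498752 + 0.509727) = 1.7345 km
T7: √((0.0188·111.32)² + (-0.0112·96.48)²) = √(4.379879 + 1.167644) = 2.3553 km
Sorted: T1 (0.7405 km) < T4 (1.1208 km) < T3 (1.2040 km) < T6 (1.7345 km) < T5 (2.0608 km) < …

T1, T4, T3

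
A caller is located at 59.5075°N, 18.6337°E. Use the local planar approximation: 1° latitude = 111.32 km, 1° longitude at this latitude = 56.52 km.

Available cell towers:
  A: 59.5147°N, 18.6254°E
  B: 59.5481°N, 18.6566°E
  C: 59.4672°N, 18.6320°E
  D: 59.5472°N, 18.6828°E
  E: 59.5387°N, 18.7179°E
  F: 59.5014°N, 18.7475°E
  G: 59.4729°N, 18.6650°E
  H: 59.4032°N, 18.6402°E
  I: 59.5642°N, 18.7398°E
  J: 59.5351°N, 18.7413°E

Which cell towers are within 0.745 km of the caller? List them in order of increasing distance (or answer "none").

Distances from 59.5075°N, 18.6337°E:
A: √((0.0072·111.32)² + (-0.0083·56.52)²) = √(0.642409 + 0.220070) = 0.9287 km
B: √((0.0406·111.32)² + (0.0229·56.52)²) = √(20.426712 + 1.675233) = 4.7013 km
C: √((-0.0403·111.32)² + (-0.0017·56.52)²) = √(20.125955 + 0.009232) = 4.4872 km
D: √((0.0397·111.32)² + (0.0491·56.52)²) = √(19.531132 + 7.701358) = 5.2185 km
E: √((0.0312·111.32)² + (0.0842·56.52)²) = √(12.063007 + 22.647929) = 5.8916 km
F: √((-0.0061·111.32)² + (0.1138·56.52)²) = √(0.461112 + 41.370315) = 6.4677 km
G: √((-0.0346·111.32)² + (0.0313·56.52)²) = √(14.835377 + 3.129630) = 4.2385 km
H: √((-0.1043·111.32)² + (0.0065·56.52)²) = √(134.807797 + 0.134968) = 11.6165 km
I: √((0.0567·111.32)² + (0.1061·56.52)²) = √(39.839375 + 35.961274) = 8.7064 km
J: √((0.0276·111.32)² + (0.1076·56.52)²) = √(9.439838 + 36.985275) = 6.8136 km
Threshold 0.745 km: none within range.

none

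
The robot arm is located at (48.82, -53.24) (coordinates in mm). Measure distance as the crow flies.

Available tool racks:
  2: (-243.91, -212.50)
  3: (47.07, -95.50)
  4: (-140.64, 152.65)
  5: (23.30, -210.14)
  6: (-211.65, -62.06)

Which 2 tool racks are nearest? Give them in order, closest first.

3, 5

Distances from (48.82, -53.24):
2: √((-292.73)² + (-159.26)²) = √(85690.8529 + 25363.7476) = 333.25 mm
3: √((-1.75)² + (-42.26)²) = √(3.0625 + 1785.9076) = 42.30 mm
4: √((-189.46)² + (205.89)²) = √(35895.0916 + 42390.6921) = 279.80 mm
5: √((-25.52)² + (-156.90)²) = √(651.2704 + 24617.6100) = 158.96 mm
6: √((-260.47)² + (-8.82)²) = √(67844.6209 + 77.7924) = 260.62 mm
Sorted: 3 (42.30 mm) < 5 (158.96 mm) < 6 (260.62 mm) < 4 (279.80 mm) < …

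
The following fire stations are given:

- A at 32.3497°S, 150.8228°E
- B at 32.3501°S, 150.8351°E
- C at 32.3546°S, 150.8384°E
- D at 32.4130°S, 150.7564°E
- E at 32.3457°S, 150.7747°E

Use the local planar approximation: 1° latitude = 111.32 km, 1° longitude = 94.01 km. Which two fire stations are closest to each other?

Pairwise distances:
A–B: √((-0.0004·111.32)² + (0.0123·94.01)²) = √(0.001983 + 1.337083) = 1.1572 km
A–C: √((-0.0049·111.32)² + (0.0156·94.01)²) = √(0.297535 + 2.150787) = 1.5647 km
A–D: √((-0.0633·111.32)² + (-0.0664·94.01)²) = √(49.653951 + 38.965860) = 9.4138 km
A–E: √((0.0040·111.32)² + (-0.0481·94.01)²) = √(0.198274 + 20.447408) = 4.5438 km
B–C: √((-0.0045·111.32)² + (0.0033·94.01)²) = √(0.250941 + 0.096245) = 0.5892 km
B–D: √((-0.0629·111.32)² + (-0.0787·94.01)²) = √(49.028396 + 54.739090) = 10.1866 km
B–E: √((0.0044·111.32)² + (-0.0604·94.01)²) = √(0.239912 + 32.242001) = 5.6993 km
C–D: √((-0.0584·111.32)² + (-0.0820·94.01)²) = √(42.264145 + 59.425906) = 10.0841 km
C–E: √((0.0089·111.32)² + (-0.0637·94.01)²) = √(0.981582 + 35.861378) = 6.0698 km
D–E: √((0.0673·111.32)² + (0.0183·94.01)²) = √(56.127607 + 2.959718) = 7.6868 km
Closest pair: B–C at 0.5892 km.

B and C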